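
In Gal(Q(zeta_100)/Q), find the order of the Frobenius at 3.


The Frobenius at p in Gal(Q(zeta_n)/Q) = (Z/nZ)* is the class of p, so its order is ord_100(3), the smallest k >= 1 with 3^k = 1 mod 100.
n = 100 = 2^2 * 5^2, phi(100) = 40; the order divides phi(n).
Divisors of 40: 1, 2, 4, 5, 8, 10, 20, 40
Repeated squaring mod 100: 3^1 = 3, 3^2 = 9, 3^4 = 81, 3^8 = 61, 3^16 = 21, 3^32 = 41
Test divisors in increasing order:
  k=1: 3^1 = 3 mod 100
  k=2: 3^2 = 9 mod 100
  k=4: 3^4 = 81 mod 100
  k=5: 3^5 = 81 * 3 = 43 mod 100
  k=8: 3^8 = 61 mod 100
  k=10: 3^10 = 61 * 9 = 49 mod 100
  k=20: 3^20 = 21 * 81 = 1 mod 100  <- first divisor giving 1
Order = 20

20


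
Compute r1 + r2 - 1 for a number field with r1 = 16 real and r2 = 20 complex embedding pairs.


By Dirichlet's unit theorem:
rank = r1 + r2 - 1
= 16 + 20 - 1
= 35

35


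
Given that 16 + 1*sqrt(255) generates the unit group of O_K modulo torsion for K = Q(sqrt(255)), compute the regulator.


epsilon = 16 + 1*sqrt(255)
= 31.9687
R = ln(31.9687)
= 3.4648

3.4648


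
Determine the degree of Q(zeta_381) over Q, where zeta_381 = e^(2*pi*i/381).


The degree equals Euler's totient phi(381).
381 = 3 * 127
phi(381) = 252

252


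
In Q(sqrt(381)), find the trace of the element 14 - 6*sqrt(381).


Tr(a + b*sqrt(d)) = (a + b*sqrt(d)) + (a - b*sqrt(d)) = 2a
= 2 * (14)
= 28

28


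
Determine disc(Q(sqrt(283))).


For K = Q(sqrt(d)) with d squarefree: disc(K) = d if d = 1 mod 4, and disc(K) = 4d if d = 2 or 3 mod 4.
Here d = 283, and d mod 4 = 3.
d = 3 mod 4, not 1 (O_K = Z[sqrt(d)]), so disc(K) = 4d = 4 * (283) = 1132

1132


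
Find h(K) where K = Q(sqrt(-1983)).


K = Q(sqrt(-1983)). d mod 4 = 1, so D = disc(K) = d = -1983
h(K) equals the number of primitive reduced positive-definite forms (a, b, c) = a*x^2 + b*x*y + c*y^2 with b^2 - 4ac = D,
where reduced means |b| <= a <= c, with b >= 0 whenever |b| = a or a = c, and primitive means gcd(a, b, c) = 1.
Reduced forces 3a^2 <= |D| = 1983, so 1 <= a <= 25; b must have the parity of D, and c = (b^2 - D)/(4a) must be an integer >= a.
Enumerate a = 1..25, b in [-a, a]:
  a=1: (1, 1, 496)  [1]
  a=2: (2, -1, 248), (2, 1, 248)  [2]
  a=3: (3, 3, 166)  [1]
  a=4: (4, -1, 124), (4, 1, 124)  [2]
  a=5: none
  a=6: (6, -3, 83), (6, 3, 83)  [2]
  a=7: none
  a=8: (8, -1, 62), (8, 1, 62)  [2]
  a=9..11: none
  a=12: (12, -9, 43), (12, 9, 43)  [2]
  a=13..15: none
  a=16: (16, -1, 31), (16, 1, 31)  [2]
  a=17..22: none
  a=23: (23, -15, 24), (23, 15, 24)  [2]
  a=24..25: none
Total reduced forms: 1 + 2 + 1 + 2 + 2 + 2 + 2 + 2 + 2 = 16
h = 16

16


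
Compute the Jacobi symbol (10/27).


Compute (10/27) via quadratic reciprocity:
  pull out 2: (2/27) = -1  (since 27 mod 8 = 3)
  reciprocity: (5/27) -> +(27/5)
  reduce: (2/5)
  pull out 2: (2/5) = -1  (since 5 mod 8 = 5)
  (1/5) = 1
Product of signs = 1

1


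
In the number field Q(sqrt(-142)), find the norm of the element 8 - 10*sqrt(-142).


N(a + b*sqrt(d)) = a^2 - d*b^2
= (8)^2 - (-142)*(-10)^2
= 64 + 14200
= 14264

14264


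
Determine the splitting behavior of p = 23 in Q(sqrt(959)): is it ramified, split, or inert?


K = Q(sqrt(959)). Since d mod 4 = 3, disc(K) = 3836.
Check p | disc: 3836 mod 23 = 18.
p does not divide disc. Compute Legendre symbol (d/p):
16^((23-1)/2) mod 23 = 1
(d/p) = 1, so p splits: (p) = P*P' with e=1, f=1, g=2.
Therefore p is split.

split


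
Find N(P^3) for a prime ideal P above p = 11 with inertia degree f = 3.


N(P^a) = p^(a*f)
= 11^(3*3)
= 11^9
= 2357947691

2357947691


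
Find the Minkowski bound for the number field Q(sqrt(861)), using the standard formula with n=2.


d = 861, d mod 4 = 1, so disc(K) = d = 861; |disc(K)| = 861
Real quadratic field, so n = 2, s = r2 = 0, r1 = 2
M = (n!/n^n) * (4/pi)^s * sqrt(|disc(K)|) = (2!/2^2) * (4/pi)^0 * sqrt(861)
= 0.5 * 1.000000 * 29.342802
= 14.6714

14.6714


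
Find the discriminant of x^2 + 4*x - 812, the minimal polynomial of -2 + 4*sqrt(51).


The element -2 + 4*sqrt(51) has minimal polynomial:
x^2 + 4*x - 812
Discriminant = (4)^2 - 4*(-812)
= 16 + 3248
= 3264

3264


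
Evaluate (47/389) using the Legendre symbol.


p = 389 is prime, so compute (47/389) with the reciprocity algorithm (Jacobi-symbol steps: pull out 2s via (2/n), flip via reciprocity, reduce):
  reciprocity: (47/389) -> +(389/47)
  reduce: (13/47)
  reciprocity: (13/47) -> +(47/13)
  reduce: (8/13)
  pull out 2: (2/13) = -1  (since 13 mod 8 = 5)
  pull out 2: (2/13) = -1  (since 13 mod 8 = 5)
  pull out 2: (2/13) = -1  (since 13 mod 8 = 5)
  (1/13) = 1
Product of signs = -1
(47/389) = -1

-1


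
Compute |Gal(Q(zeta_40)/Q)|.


|Gal(Q(zeta_40)/Q)| = phi(40)
= 16

16


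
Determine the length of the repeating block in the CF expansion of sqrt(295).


Run the CF algorithm for sqrt(295).
a_0 = floor(sqrt(295)) = 17; set m_0=0, q_0=1.
Recurrence: m' = q*a - m,  q' = (d - m'^2)/q,  a' = floor((a_0 + m')/q').
  step 1: m=17, q=6, a=5
  step 2: m=13, q=21, a=1
  step 3: m=8, q=11, a=2
  step 4: m=14, q=9, a=3
  step 5: m=13, q=14, a=2
  step 6: m=15, q=5, a=6
  step 7: m=15, q=14, a=2
  step 8: m=13, q=9, a=3
  step 9: m=14, q=11, a=2
  step 10: m=8, q=21, a=1
  step 11: m=13, q=6, a=5
  step 12: m=17, q=1, a=34
a_12 = 2*a_0 = 34, so the period closes here.
sqrt(295) = [17; 5, 1, 2, 3, 2, 6, 2, 3, 2, 1, 5, 34]
Period length = 12

12


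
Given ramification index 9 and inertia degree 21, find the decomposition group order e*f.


|D_P| = e * f
= 9 * 21
= 189

189


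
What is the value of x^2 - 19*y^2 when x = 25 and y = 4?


x^2 - d*y^2
= 25^2 - 19*4^2
= 625 - 304
= 321

321


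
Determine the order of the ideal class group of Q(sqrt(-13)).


K = Q(sqrt(-13)). d mod 4 = 3, so D = disc(K) = 4d = -52
h(K) equals the number of primitive reduced positive-definite forms (a, b, c) = a*x^2 + b*x*y + c*y^2 with b^2 - 4ac = D,
where reduced means |b| <= a <= c, with b >= 0 whenever |b| = a or a = c, and primitive means gcd(a, b, c) = 1.
Reduced forces 3a^2 <= |D| = 52, so 1 <= a <= 4; b must have the parity of D, and c = (b^2 - D)/(4a) must be an integer >= a.
Enumerate a = 1..4, b in [-a, a]:
  a=1: (1, 0, 13)  [1]
  a=2: (2, 2, 7)  [1]
  a=3..4: none
Total reduced forms: 1 + 1 = 2
h = 2

2


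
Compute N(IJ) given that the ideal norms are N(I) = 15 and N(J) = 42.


N(IJ) = N(I) * N(J)
= 15 * 42
= 630

630


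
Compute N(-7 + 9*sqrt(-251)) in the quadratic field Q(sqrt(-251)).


N(a + b*sqrt(d)) = a^2 - d*b^2
= (-7)^2 - (-251)*(9)^2
= 49 + 20331
= 20380

20380


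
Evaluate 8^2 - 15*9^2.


x^2 - d*y^2
= 8^2 - 15*9^2
= 64 - 1215
= -1151

-1151


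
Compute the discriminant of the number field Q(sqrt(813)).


For K = Q(sqrt(d)) with d squarefree: disc(K) = d if d = 1 mod 4, and disc(K) = 4d if d = 2 or 3 mod 4.
Here d = 813, and d mod 4 = 1.
d = 1 mod 4 (O_K = Z[(1+sqrt(d))/2]), so disc(K) = d = 813

813


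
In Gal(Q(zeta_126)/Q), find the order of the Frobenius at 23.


The Frobenius at p in Gal(Q(zeta_n)/Q) = (Z/nZ)* is the class of p, so its order is ord_126(23), the smallest k >= 1 with 23^k = 1 mod 126.
n = 126 = 2 * 3^2 * 7, phi(126) = 36; the order divides phi(n).
Divisors of 36: 1, 2, 3, 4, 6, 9, 12, 18, 36
Repeated squaring mod 126: 23^1 = 23, 23^2 = 25, 23^4 = 121, 23^8 = 25, 23^16 = 121, 23^32 = 25
Test divisors in increasing order:
  k=1: 23^1 = 23 mod 126
  k=2: 23^2 = 25 mod 126
  k=3: 23^3 = 25 * 23 = 71 mod 126
  k=4: 23^4 = 121 mod 126
  k=6: 23^6 = 121 * 25 = 1 mod 126  <- first divisor giving 1
Order = 6

6


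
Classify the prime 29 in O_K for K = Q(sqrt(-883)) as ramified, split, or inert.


K = Q(sqrt(-883)). Since d mod 4 = 1, disc(K) = -883.
Check p | disc: -883 mod 29 = 16.
p does not divide disc. Compute Legendre symbol (d/p):
16^((29-1)/2) mod 29 = 1
(d/p) = 1, so p splits: (p) = P*P' with e=1, f=1, g=2.
Therefore p is split.

split


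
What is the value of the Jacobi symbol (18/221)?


Compute (18/221) via quadratic reciprocity:
  pull out 2: (2/221) = -1  (since 221 mod 8 = 5)
  reciprocity: (9/221) -> +(221/9)
  reduce: (5/9)
  reciprocity: (5/9) -> +(9/5)
  reduce: (4/5)
  pull out 2: (2/5) = -1  (since 5 mod 8 = 5)
  pull out 2: (2/5) = -1  (since 5 mod 8 = 5)
  (1/5) = 1
Product of signs = -1

-1


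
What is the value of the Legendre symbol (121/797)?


p = 797 is prime, so compute (121/797) with the reciprocity algorithm (Jacobi-symbol steps: pull out 2s via (2/n), flip via reciprocity, reduce):
  reciprocity: (121/797) -> +(797/121)
  reduce: (71/121)
  reciprocity: (71/121) -> +(121/71)
  reduce: (50/71)
  pull out 2: (2/71) = +1  (since 71 mod 8 = 7)
  reciprocity: (25/71) -> +(71/25)
  reduce: (21/25)
  reciprocity: (21/25) -> +(25/21)
  reduce: (4/21)
  pull out 2: (2/21) = -1  (since 21 mod 8 = 5)
  pull out 2: (2/21) = -1  (since 21 mod 8 = 5)
  (1/21) = 1
Product of signs = 1
(121/797) = 1

1


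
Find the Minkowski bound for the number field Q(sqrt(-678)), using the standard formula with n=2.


d = -678, d mod 4 = 2, so disc(K) = 4d = -2712; |disc(K)| = 2712
Imaginary quadratic field, so n = 2, s = r2 = 1, r1 = 0
M = (n!/n^n) * (4/pi)^s * sqrt(|disc(K)|) = (2!/2^2) * (4/pi)^1 * sqrt(2712)
= 0.5 * 1.273240 * 52.076866
= 33.1532

33.1532


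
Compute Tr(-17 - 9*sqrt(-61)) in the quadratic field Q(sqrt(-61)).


Tr(a + b*sqrt(d)) = (a + b*sqrt(d)) + (a - b*sqrt(d)) = 2a
= 2 * (-17)
= -34

-34


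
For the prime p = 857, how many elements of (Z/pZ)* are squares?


For prime p, the number of non-zero quadratic residues is (p-1)/2.
= (857-1)/2
= 428

428


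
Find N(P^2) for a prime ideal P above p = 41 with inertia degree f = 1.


N(P^a) = p^(a*f)
= 41^(2*1)
= 41^2
= 1681

1681


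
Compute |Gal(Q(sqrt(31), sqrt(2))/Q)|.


The 2 square roots of distinct primes are multiplicatively independent over Q,
so [K:Q] = 2^2 and Gal(K/Q) is isomorphic to (Z/2Z)^2.
|Gal| = 2^2 = 4

4


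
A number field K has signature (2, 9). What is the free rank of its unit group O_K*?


By Dirichlet's unit theorem:
rank = r1 + r2 - 1
= 2 + 9 - 1
= 10

10


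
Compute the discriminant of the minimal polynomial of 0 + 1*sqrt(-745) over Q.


The element 0 + 1*sqrt(-745) has minimal polynomial:
x^2 + 0*x + 745
Discriminant = (0)^2 - 4*(745)
= 0 - 2980
= -2980

-2980


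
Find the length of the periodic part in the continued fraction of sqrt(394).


Run the CF algorithm for sqrt(394).
a_0 = floor(sqrt(394)) = 19; set m_0=0, q_0=1.
Recurrence: m' = q*a - m,  q' = (d - m'^2)/q,  a' = floor((a_0 + m')/q').
  step 1: m=19, q=33, a=1
  step 2: m=14, q=6, a=5
  step 3: m=16, q=23, a=1
  step 4: m=7, q=15, a=1
  step 5: m=8, q=22, a=1
  step 6: m=14, q=9, a=3
  step 7: m=13, q=25, a=1
  step 8: m=12, q=10, a=3
  step 9: m=18, q=7, a=5
  step 10: m=17, q=15, a=2
  step 11: m=13, q=15, a=2
  step 12: m=17, q=7, a=5
  step 13: m=18, q=10, a=3
  step 14: m=12, q=25, a=1
  step 15: m=13, q=9, a=3
  step 16: m=14, q=22, a=1
  step 17: m=8, q=15, a=1
  step 18: m=7, q=23, a=1
  step 19: m=16, q=6, a=5
  step 20: m=14, q=33, a=1
  step 21: m=19, q=1, a=38
a_21 = 2*a_0 = 38, so the period closes here.
sqrt(394) = [19; 1, 5, 1, 1, 1, 3, 1, 3, 5, 2, 2, 5, 3, 1, 3, 1, 1, 1, 5, 1, 38]
Period length = 21

21


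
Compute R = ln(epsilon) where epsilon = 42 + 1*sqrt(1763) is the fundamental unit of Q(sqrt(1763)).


epsilon = 42 + 1*sqrt(1763)
= 83.9881
R = ln(83.9881)
= 4.4307

4.4307


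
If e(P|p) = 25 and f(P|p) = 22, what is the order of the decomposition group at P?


|D_P| = e * f
= 25 * 22
= 550

550


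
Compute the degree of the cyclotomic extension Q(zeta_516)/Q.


The degree equals Euler's totient phi(516).
516 = 2^2 * 3 * 43
phi(516) = 168

168


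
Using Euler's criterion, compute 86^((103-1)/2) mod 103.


p = 103 is prime and the exponent is (p-1)/2 = 51, so by Euler's criterion 86^51 = (86/103) = +1 or -1 mod 103.
Compute by square-and-multiply:
  51 = 32 + 16 + 2 + 1 (binary 110011)
  Repeated squaring mod 103: 86^1 = 86, 86^2 = 83, 86^4 = 91, 86^8 = 41, 86^16 = 33, 86^32 = 59
  86^51 = 86^32 * 86^16 * 86^2 * 86^1 = 59 * 33 * 83 * 86 mod 103
    59 * 33 = 1947 = 93 mod 103
    93 * 83 = 7719 = 97 mod 103
    97 * 86 = 8342 = 102 mod 103
  86^51 = 102 mod 103
Result 102 = p - 1 = -1 mod 103: 86 is a quadratic non-residue mod 103. As a residue in [0, p-1] the value is 102.
86^51 mod 103 = 102

102


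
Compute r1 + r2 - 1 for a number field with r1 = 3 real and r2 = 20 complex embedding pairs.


By Dirichlet's unit theorem:
rank = r1 + r2 - 1
= 3 + 20 - 1
= 22

22


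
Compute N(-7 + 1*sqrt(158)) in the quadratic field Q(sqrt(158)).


N(a + b*sqrt(d)) = a^2 - d*b^2
= (-7)^2 - (158)*(1)^2
= 49 - 158
= -109

-109


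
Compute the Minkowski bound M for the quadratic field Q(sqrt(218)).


d = 218, d mod 4 = 2, so disc(K) = 4d = 872; |disc(K)| = 872
Real quadratic field, so n = 2, s = r2 = 0, r1 = 2
M = (n!/n^n) * (4/pi)^s * sqrt(|disc(K)|) = (2!/2^2) * (4/pi)^0 * sqrt(872)
= 0.5 * 1.000000 * 29.529646
= 14.7648

14.7648


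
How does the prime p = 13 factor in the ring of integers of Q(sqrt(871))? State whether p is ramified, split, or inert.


K = Q(sqrt(871)). Since d mod 4 = 3, disc(K) = 3484.
Check p | disc: 3484 mod 13 = 0.
p divides disc, so p ramifies: (p) = P^2 with e=2, f=1, g=1.
Therefore p is ramified.

ramified


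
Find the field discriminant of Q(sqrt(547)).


For K = Q(sqrt(d)) with d squarefree: disc(K) = d if d = 1 mod 4, and disc(K) = 4d if d = 2 or 3 mod 4.
Here d = 547, and d mod 4 = 3.
d = 3 mod 4, not 1 (O_K = Z[sqrt(d)]), so disc(K) = 4d = 4 * (547) = 2188

2188


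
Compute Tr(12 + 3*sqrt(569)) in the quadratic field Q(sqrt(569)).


Tr(a + b*sqrt(d)) = (a + b*sqrt(d)) + (a - b*sqrt(d)) = 2a
= 2 * (12)
= 24

24


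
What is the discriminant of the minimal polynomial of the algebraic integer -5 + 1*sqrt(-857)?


The element -5 + 1*sqrt(-857) has minimal polynomial:
x^2 + 10*x + 882
Discriminant = (10)^2 - 4*(882)
= 100 - 3528
= -3428

-3428


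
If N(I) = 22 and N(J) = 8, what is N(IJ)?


N(IJ) = N(I) * N(J)
= 22 * 8
= 176

176


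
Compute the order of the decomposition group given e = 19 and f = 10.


|D_P| = e * f
= 19 * 10
= 190

190


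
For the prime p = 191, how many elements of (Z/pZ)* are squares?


For prime p, the number of non-zero quadratic residues is (p-1)/2.
= (191-1)/2
= 95

95


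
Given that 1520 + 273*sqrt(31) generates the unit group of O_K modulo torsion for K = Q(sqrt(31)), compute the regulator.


epsilon = 1520 + 273*sqrt(31)
= 3039.9997
R = ln(3039.9997)
= 8.0196

8.0196


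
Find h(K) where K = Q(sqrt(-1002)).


K = Q(sqrt(-1002)). d mod 4 = 2, so D = disc(K) = 4d = -4008
h(K) equals the number of primitive reduced positive-definite forms (a, b, c) = a*x^2 + b*x*y + c*y^2 with b^2 - 4ac = D,
where reduced means |b| <= a <= c, with b >= 0 whenever |b| = a or a = c, and primitive means gcd(a, b, c) = 1.
Reduced forces 3a^2 <= |D| = 4008, so 1 <= a <= 36; b must have the parity of D, and c = (b^2 - D)/(4a) must be an integer >= a.
Enumerate a = 1..36, b in [-a, a]:
  a=1: (1, 0, 1002)  [1]
  a=2: (2, 0, 501)  [1]
  a=3: (3, 0, 334)  [1]
  a=4..5: none
  a=6: (6, 0, 167)  [1]
  a=7..12: none
  a=13: (13, -10, 79), (13, 10, 79)  [2]
  a=14..16: none
  a=17: (17, -2, 59), (17, 2, 59)  [2]
  a=18: none
  a=19: (19, -18, 57), (19, 18, 57)  [2]
  a=20..25: none
  a=26: (26, -16, 41), (26, 16, 41)  [2]
  a=27..28: none
  a=29: (29, -20, 38), (29, 20, 38)  [2]
  a=30..33: none
  a=34: (34, -32, 37), (34, 32, 37)  [2]
  a=35..36: none
Total reduced forms: 1 + 1 + 1 + 1 + 2 + 2 + 2 + 2 + 2 + 2 = 16
h = 16

16


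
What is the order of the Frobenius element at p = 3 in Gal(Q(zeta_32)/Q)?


The Frobenius at p in Gal(Q(zeta_n)/Q) = (Z/nZ)* is the class of p, so its order is ord_32(3), the smallest k >= 1 with 3^k = 1 mod 32.
n = 32 = 2^5, phi(32) = 16; the order divides phi(n).
Divisors of 16: 1, 2, 4, 8, 16
Repeated squaring mod 32: 3^1 = 3, 3^2 = 9, 3^4 = 17, 3^8 = 1, 3^16 = 1
Test divisors in increasing order:
  k=1: 3^1 = 3 mod 32
  k=2: 3^2 = 9 mod 32
  k=4: 3^4 = 17 mod 32
  k=8: 3^8 = 1 mod 32  <- first divisor giving 1
Order = 8

8


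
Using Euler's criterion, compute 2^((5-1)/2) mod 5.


p = 5 is prime and the exponent is (p-1)/2 = 2, so by Euler's criterion 2^2 = (2/5) = +1 or -1 mod 5.
Compute by square-and-multiply:
  2 = 2 (binary 10)
  Repeated squaring mod 5: 2^1 = 2, 2^2 = 4
  2^2 = 4 mod 5
Result 4 = p - 1 = -1 mod 5: 2 is a quadratic non-residue mod 5. As a residue in [0, p-1] the value is 4.
2^2 mod 5 = 4

4


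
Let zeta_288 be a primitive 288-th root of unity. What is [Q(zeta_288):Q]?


The degree equals Euler's totient phi(288).
288 = 2^5 * 3^2
phi(288) = 96

96


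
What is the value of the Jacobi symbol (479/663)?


Compute (479/663) via quadratic reciprocity:
  reciprocity: (479/663) -> -(663/479)
  reduce: (184/479)
  pull out 2: (2/479) = +1  (since 479 mod 8 = 7)
  pull out 2: (2/479) = +1  (since 479 mod 8 = 7)
  pull out 2: (2/479) = +1  (since 479 mod 8 = 7)
  reciprocity: (23/479) -> -(479/23)
  reduce: (19/23)
  reciprocity: (19/23) -> -(23/19)
  reduce: (4/19)
  pull out 2: (2/19) = -1  (since 19 mod 8 = 3)
  pull out 2: (2/19) = -1  (since 19 mod 8 = 3)
  (1/19) = 1
Product of signs = -1

-1


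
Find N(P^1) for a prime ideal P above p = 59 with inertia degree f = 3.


N(P^a) = p^(a*f)
= 59^(1*3)
= 59^3
= 205379

205379


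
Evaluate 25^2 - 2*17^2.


x^2 - d*y^2
= 25^2 - 2*17^2
= 625 - 578
= 47

47


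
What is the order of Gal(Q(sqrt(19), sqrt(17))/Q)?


The 2 square roots of distinct primes are multiplicatively independent over Q,
so [K:Q] = 2^2 and Gal(K/Q) is isomorphic to (Z/2Z)^2.
|Gal| = 2^2 = 4

4


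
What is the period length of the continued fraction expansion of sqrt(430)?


Run the CF algorithm for sqrt(430).
a_0 = floor(sqrt(430)) = 20; set m_0=0, q_0=1.
Recurrence: m' = q*a - m,  q' = (d - m'^2)/q,  a' = floor((a_0 + m')/q').
  step 1: m=20, q=30, a=1
  step 2: m=10, q=11, a=2
  step 3: m=12, q=26, a=1
  step 4: m=14, q=9, a=3
  step 5: m=13, q=29, a=1
  step 6: m=16, q=6, a=6
  step 7: m=20, q=5, a=8
  step 8: m=20, q=6, a=6
  step 9: m=16, q=29, a=1
  step 10: m=13, q=9, a=3
  step 11: m=14, q=26, a=1
  step 12: m=12, q=11, a=2
  step 13: m=10, q=30, a=1
  step 14: m=20, q=1, a=40
a_14 = 2*a_0 = 40, so the period closes here.
sqrt(430) = [20; 1, 2, 1, 3, 1, 6, 8, 6, 1, 3, 1, 2, 1, 40]
Period length = 14

14


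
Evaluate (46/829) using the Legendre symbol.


p = 829 is prime, so compute (46/829) with the reciprocity algorithm (Jacobi-symbol steps: pull out 2s via (2/n), flip via reciprocity, reduce):
  pull out 2: (2/829) = -1  (since 829 mod 8 = 5)
  reciprocity: (23/829) -> +(829/23)
  reduce: (1/23)
  (1/23) = 1
Product of signs = -1
(46/829) = -1

-1


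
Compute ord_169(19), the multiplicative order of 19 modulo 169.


We want ord_169(19), the smallest k >= 1 with 19^k = 1 mod 169.
n = 169 = 13^2, phi(169) = 156; the order divides phi(n).
Divisors of 156: 1, 2, 3, 4, 6, 12, 13, 26, 39, 52, 78, 156
Repeated squaring mod 169: 19^1 = 19, 19^2 = 23, 19^4 = 22, 19^8 = 146, 19^16 = 22, 19^32 = 146, 19^64 = 22, 19^128 = 146
Test divisors in increasing order:
  k=1: 19^1 = 19 mod 169
  k=2: 19^2 = 23 mod 169
  k=3: 19^3 = 23 * 19 = 99 mod 169
  k=4: 19^4 = 22 mod 169
  k=6: 19^6 = 22 * 23 = 168 mod 169
  k=12: 19^12 = 146 * 22 = 1 mod 169  <- first divisor giving 1
Order = 12

12


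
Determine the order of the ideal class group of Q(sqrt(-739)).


K = Q(sqrt(-739)). d mod 4 = 1, so D = disc(K) = d = -739
h(K) equals the number of primitive reduced positive-definite forms (a, b, c) = a*x^2 + b*x*y + c*y^2 with b^2 - 4ac = D,
where reduced means |b| <= a <= c, with b >= 0 whenever |b| = a or a = c, and primitive means gcd(a, b, c) = 1.
Reduced forces 3a^2 <= |D| = 739, so 1 <= a <= 15; b must have the parity of D, and c = (b^2 - D)/(4a) must be an integer >= a.
Enumerate a = 1..15, b in [-a, a]:
  a=1: (1, 1, 185)  [1]
  a=2..4: none
  a=5: (5, -1, 37), (5, 1, 37)  [2]
  a=6..10: none
  a=11: (11, -3, 17), (11, 3, 17)  [2]
  a=12..15: none
Total reduced forms: 1 + 2 + 2 = 5
h = 5

5


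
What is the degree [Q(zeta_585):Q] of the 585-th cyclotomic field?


The degree equals Euler's totient phi(585).
585 = 3^2 * 5 * 13
phi(585) = 288

288


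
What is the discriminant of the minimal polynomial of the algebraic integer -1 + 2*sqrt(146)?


The element -1 + 2*sqrt(146) has minimal polynomial:
x^2 + 2*x - 583
Discriminant = (2)^2 - 4*(-583)
= 4 + 2332
= 2336

2336


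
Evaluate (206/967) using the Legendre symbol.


p = 967 is prime, so compute (206/967) with the reciprocity algorithm (Jacobi-symbol steps: pull out 2s via (2/n), flip via reciprocity, reduce):
  pull out 2: (2/967) = +1  (since 967 mod 8 = 7)
  reciprocity: (103/967) -> -(967/103)
  reduce: (40/103)
  pull out 2: (2/103) = +1  (since 103 mod 8 = 7)
  pull out 2: (2/103) = +1  (since 103 mod 8 = 7)
  pull out 2: (2/103) = +1  (since 103 mod 8 = 7)
  reciprocity: (5/103) -> +(103/5)
  reduce: (3/5)
  reciprocity: (3/5) -> +(5/3)
  reduce: (2/3)
  pull out 2: (2/3) = -1  (since 3 mod 8 = 3)
  (1/3) = 1
Product of signs = 1
(206/967) = 1

1


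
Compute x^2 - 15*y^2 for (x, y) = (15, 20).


x^2 - d*y^2
= 15^2 - 15*20^2
= 225 - 6000
= -5775

-5775


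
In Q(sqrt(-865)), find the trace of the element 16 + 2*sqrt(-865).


Tr(a + b*sqrt(d)) = (a + b*sqrt(d)) + (a - b*sqrt(d)) = 2a
= 2 * (16)
= 32

32


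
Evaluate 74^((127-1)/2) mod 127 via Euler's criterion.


p = 127 is prime and the exponent is (p-1)/2 = 63, so by Euler's criterion 74^63 = (74/127) = +1 or -1 mod 127.
Compute by square-and-multiply:
  63 = 32 + 16 + 8 + 4 + 2 + 1 (binary 111111)
  Repeated squaring mod 127: 74^1 = 74, 74^2 = 15, 74^4 = 98, 74^8 = 79, 74^16 = 18, 74^32 = 70
  74^63 = 74^32 * 74^16 * 74^8 * 74^4 * 74^2 * 74^1 = 70 * 18 * 79 * 98 * 15 * 74 mod 127
    70 * 18 = 1260 = 117 mod 127
    117 * 79 = 9243 = 99 mod 127
    99 * 98 = 9702 = 50 mod 127
    50 * 15 = 750 = 115 mod 127
    115 * 74 = 8510 = 1 mod 127
  74^63 = 1 mod 127
Result 1: 74 is a quadratic residue mod 127.
74^63 mod 127 = 1

1


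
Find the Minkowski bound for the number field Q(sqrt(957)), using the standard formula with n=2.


d = 957, d mod 4 = 1, so disc(K) = d = 957; |disc(K)| = 957
Real quadratic field, so n = 2, s = r2 = 0, r1 = 2
M = (n!/n^n) * (4/pi)^s * sqrt(|disc(K)|) = (2!/2^2) * (4/pi)^0 * sqrt(957)
= 0.5 * 1.000000 * 30.935417
= 15.4677

15.4677


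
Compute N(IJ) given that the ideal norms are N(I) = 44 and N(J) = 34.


N(IJ) = N(I) * N(J)
= 44 * 34
= 1496

1496


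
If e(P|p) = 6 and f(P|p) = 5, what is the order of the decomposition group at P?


|D_P| = e * f
= 6 * 5
= 30

30


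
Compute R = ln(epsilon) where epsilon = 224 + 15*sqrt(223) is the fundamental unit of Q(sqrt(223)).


epsilon = 224 + 15*sqrt(223)
= 447.9978
R = ln(447.9978)
= 6.1048

6.1048


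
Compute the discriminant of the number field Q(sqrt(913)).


For K = Q(sqrt(d)) with d squarefree: disc(K) = d if d = 1 mod 4, and disc(K) = 4d if d = 2 or 3 mod 4.
Here d = 913, and d mod 4 = 1.
d = 1 mod 4 (O_K = Z[(1+sqrt(d))/2]), so disc(K) = d = 913

913


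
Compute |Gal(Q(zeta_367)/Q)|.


|Gal(Q(zeta_367)/Q)| = phi(367)
= 366

366


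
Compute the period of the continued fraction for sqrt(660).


Run the CF algorithm for sqrt(660).
a_0 = floor(sqrt(660)) = 25; set m_0=0, q_0=1.
Recurrence: m' = q*a - m,  q' = (d - m'^2)/q,  a' = floor((a_0 + m')/q').
  step 1: m=25, q=35, a=1
  step 2: m=10, q=16, a=2
  step 3: m=22, q=11, a=4
  step 4: m=22, q=16, a=2
  step 5: m=10, q=35, a=1
  step 6: m=25, q=1, a=50
a_6 = 2*a_0 = 50, so the period closes here.
sqrt(660) = [25; 1, 2, 4, 2, 1, 50]
Period length = 6

6


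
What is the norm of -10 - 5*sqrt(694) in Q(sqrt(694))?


N(a + b*sqrt(d)) = a^2 - d*b^2
= (-10)^2 - (694)*(-5)^2
= 100 - 17350
= -17250

-17250


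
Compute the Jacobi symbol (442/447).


Compute (442/447) via quadratic reciprocity:
  pull out 2: (2/447) = +1  (since 447 mod 8 = 7)
  reciprocity: (221/447) -> +(447/221)
  reduce: (5/221)
  reciprocity: (5/221) -> +(221/5)
  reduce: (1/5)
  (1/5) = 1
Product of signs = 1

1


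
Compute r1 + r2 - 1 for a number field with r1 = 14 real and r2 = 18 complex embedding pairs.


By Dirichlet's unit theorem:
rank = r1 + r2 - 1
= 14 + 18 - 1
= 31

31


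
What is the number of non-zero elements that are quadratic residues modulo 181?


For prime p, the number of non-zero quadratic residues is (p-1)/2.
= (181-1)/2
= 90

90


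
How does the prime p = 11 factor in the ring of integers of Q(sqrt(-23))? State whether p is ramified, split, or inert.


K = Q(sqrt(-23)). Since d mod 4 = 1, disc(K) = -23.
Check p | disc: -23 mod 11 = 10.
p does not divide disc. Compute Legendre symbol (d/p):
10^((11-1)/2) mod 11 = -1
(d/p) = -1, so p is inert: (p) stays prime with e=1, f=2, g=1.
Therefore p is inert.

inert


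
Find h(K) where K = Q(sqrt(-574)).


K = Q(sqrt(-574)). d mod 4 = 2, so D = disc(K) = 4d = -2296
h(K) equals the number of primitive reduced positive-definite forms (a, b, c) = a*x^2 + b*x*y + c*y^2 with b^2 - 4ac = D,
where reduced means |b| <= a <= c, with b >= 0 whenever |b| = a or a = c, and primitive means gcd(a, b, c) = 1.
Reduced forces 3a^2 <= |D| = 2296, so 1 <= a <= 27; b must have the parity of D, and c = (b^2 - D)/(4a) must be an integer >= a.
Enumerate a = 1..27, b in [-a, a]:
  a=1: (1, 0, 574)  [1]
  a=2: (2, 0, 287)  [1]
  a=3..4: none
  a=5: (5, -2, 115), (5, 2, 115)  [2]
  a=6: none
  a=7: (7, 0, 82)  [1]
  a=8..9: none
  a=10: (10, -8, 59), (10, 8, 59)  [2]
  a=11: (11, -6, 53), (11, 6, 53)  [2]
  a=12..13: none
  a=14: (14, 0, 41)  [1]
  a=15..16: none
  a=17: (17, -4, 34), (17, 4, 34)  [2]
  a=18..21: none
  a=22: (22, -16, 29), (22, 16, 29)  [2]
  a=23: (23, -2, 25), (23, 2, 25)  [2]
  a=24..27: none
Total reduced forms: 1 + 1 + 2 + 1 + 2 + 2 + 1 + 2 + 2 + 2 = 16
h = 16

16


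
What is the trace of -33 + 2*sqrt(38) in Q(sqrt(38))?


Tr(a + b*sqrt(d)) = (a + b*sqrt(d)) + (a - b*sqrt(d)) = 2a
= 2 * (-33)
= -66

-66


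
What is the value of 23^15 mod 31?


p = 31 is prime and the exponent is (p-1)/2 = 15, so by Euler's criterion 23^15 = (23/31) = +1 or -1 mod 31.
Compute by square-and-multiply:
  15 = 8 + 4 + 2 + 1 (binary 1111)
  Repeated squaring mod 31: 23^1 = 23, 23^2 = 2, 23^4 = 4, 23^8 = 16
  23^15 = 23^8 * 23^4 * 23^2 * 23^1 = 16 * 4 * 2 * 23 mod 31
    16 * 4 = 64 = 2 mod 31
    2 * 2 = 4 = 4 mod 31
    4 * 23 = 92 = 30 mod 31
  23^15 = 30 mod 31
Result 30 = p - 1 = -1 mod 31: 23 is a quadratic non-residue mod 31. As a residue in [0, p-1] the value is 30.
23^15 mod 31 = 30

30


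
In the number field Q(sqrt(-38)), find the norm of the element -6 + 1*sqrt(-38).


N(a + b*sqrt(d)) = a^2 - d*b^2
= (-6)^2 - (-38)*(1)^2
= 36 + 38
= 74

74


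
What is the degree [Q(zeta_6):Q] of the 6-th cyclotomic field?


The degree equals Euler's totient phi(6).
6 = 2 * 3
phi(6) = 2

2


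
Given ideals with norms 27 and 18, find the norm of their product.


N(IJ) = N(I) * N(J)
= 27 * 18
= 486

486


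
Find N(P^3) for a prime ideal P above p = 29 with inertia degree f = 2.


N(P^a) = p^(a*f)
= 29^(3*2)
= 29^6
= 594823321

594823321


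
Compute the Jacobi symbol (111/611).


Compute (111/611) via quadratic reciprocity:
  reciprocity: (111/611) -> -(611/111)
  reduce: (56/111)
  pull out 2: (2/111) = +1  (since 111 mod 8 = 7)
  pull out 2: (2/111) = +1  (since 111 mod 8 = 7)
  pull out 2: (2/111) = +1  (since 111 mod 8 = 7)
  reciprocity: (7/111) -> -(111/7)
  reduce: (6/7)
  pull out 2: (2/7) = +1  (since 7 mod 8 = 7)
  reciprocity: (3/7) -> -(7/3)
  reduce: (1/3)
  (1/3) = 1
Product of signs = -1

-1


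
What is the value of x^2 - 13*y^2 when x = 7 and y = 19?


x^2 - d*y^2
= 7^2 - 13*19^2
= 49 - 4693
= -4644

-4644


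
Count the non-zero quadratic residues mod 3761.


For prime p, the number of non-zero quadratic residues is (p-1)/2.
= (3761-1)/2
= 1880

1880


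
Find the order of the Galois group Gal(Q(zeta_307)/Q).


|Gal(Q(zeta_307)/Q)| = phi(307)
= 306

306


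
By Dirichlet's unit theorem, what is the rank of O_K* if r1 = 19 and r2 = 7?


By Dirichlet's unit theorem:
rank = r1 + r2 - 1
= 19 + 7 - 1
= 25

25


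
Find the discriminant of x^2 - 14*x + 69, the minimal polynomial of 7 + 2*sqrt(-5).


The element 7 + 2*sqrt(-5) has minimal polynomial:
x^2 - 14*x + 69
Discriminant = (-14)^2 - 4*(69)
= 196 - 276
= -80

-80


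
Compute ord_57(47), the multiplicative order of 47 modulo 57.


We want ord_57(47), the smallest k >= 1 with 47^k = 1 mod 57.
n = 57 = 3 * 19, phi(57) = 36; the order divides phi(n).
Divisors of 36: 1, 2, 3, 4, 6, 9, 12, 18, 36
Repeated squaring mod 57: 47^1 = 47, 47^2 = 43, 47^4 = 25, 47^8 = 55, 47^16 = 4, 47^32 = 16
Test divisors in increasing order:
  k=1: 47^1 = 47 mod 57
  k=2: 47^2 = 43 mod 57
  k=3: 47^3 = 43 * 47 = 26 mod 57
  k=4: 47^4 = 25 mod 57
  k=6: 47^6 = 25 * 43 = 49 mod 57
  k=9: 47^9 = 55 * 47 = 20 mod 57
  k=12: 47^12 = 55 * 25 = 7 mod 57
  k=18: 47^18 = 4 * 43 = 1 mod 57  <- first divisor giving 1
Order = 18

18


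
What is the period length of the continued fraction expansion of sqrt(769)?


Run the CF algorithm for sqrt(769).
a_0 = floor(sqrt(769)) = 27; set m_0=0, q_0=1.
Recurrence: m' = q*a - m,  q' = (d - m'^2)/q,  a' = floor((a_0 + m')/q').
  step 1: m=27, q=40, a=1
  step 2: m=13, q=15, a=2
  step 3: m=17, q=32, a=1
  step 4: m=15, q=17, a=2
  step 5: m=19, q=24, a=1
  step 6: m=5, q=31, a=1
  step 7: m=26, q=3, a=17
  step 8: m=25, q=48, a=1
  step 9: m=23, q=5, a=10
  step 10: m=27, q=8, a=6
  step 11: m=21, q=41, a=1
  step 12: m=20, q=9, a=5
  step 13: m=25, q=16, a=3
  step 14: m=23, q=15, a=3
  step 15: m=22, q=19, a=2
  step 16: m=16, q=27, a=1
  step 17: m=11, q=24, a=1
  step 18: m=13, q=25, a=1
  step 19: m=12, q=25, a=1
  step 20: m=13, q=24, a=1
  step 21: m=11, q=27, a=1
  step 22: m=16, q=19, a=2
  step 23: m=22, q=15, a=3
  step 24: m=23, q=16, a=3
  step 25: m=25, q=9, a=5
  step 26: m=20, q=41, a=1
  step 27: m=21, q=8, a=6
  step 28: m=27, q=5, a=10
  step 29: m=23, q=48, a=1
  step 30: m=25, q=3, a=17
  step 31: m=26, q=31, a=1
  step 32: m=5, q=24, a=1
  step 33: m=19, q=17, a=2
  step 34: m=15, q=32, a=1
  step 35: m=17, q=15, a=2
  step 36: m=13, q=40, a=1
  step 37: m=27, q=1, a=54
a_37 = 2*a_0 = 54, so the period closes here.
sqrt(769) = [27; 1, 2, 1, 2, 1, 1, 17, 1, 10, 6, 1, 5, 3, 3, 2, 1, 1, 1, 1, 1, 1, 2, 3, 3, 5, 1, 6, 10, 1, 17, 1, 1, 2, 1, 2, 1, 54]
Period length = 37

37


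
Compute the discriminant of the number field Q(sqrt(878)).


For K = Q(sqrt(d)) with d squarefree: disc(K) = d if d = 1 mod 4, and disc(K) = 4d if d = 2 or 3 mod 4.
Here d = 878, and d mod 4 = 2.
d = 2 mod 4, not 1 (O_K = Z[sqrt(d)]), so disc(K) = 4d = 4 * (878) = 3512

3512


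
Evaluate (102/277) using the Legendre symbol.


p = 277 is prime, so compute (102/277) with the reciprocity algorithm (Jacobi-symbol steps: pull out 2s via (2/n), flip via reciprocity, reduce):
  pull out 2: (2/277) = -1  (since 277 mod 8 = 5)
  reciprocity: (51/277) -> +(277/51)
  reduce: (22/51)
  pull out 2: (2/51) = -1  (since 51 mod 8 = 3)
  reciprocity: (11/51) -> -(51/11)
  reduce: (7/11)
  reciprocity: (7/11) -> -(11/7)
  reduce: (4/7)
  pull out 2: (2/7) = +1  (since 7 mod 8 = 7)
  pull out 2: (2/7) = +1  (since 7 mod 8 = 7)
  (1/7) = 1
Product of signs = 1
(102/277) = 1

1


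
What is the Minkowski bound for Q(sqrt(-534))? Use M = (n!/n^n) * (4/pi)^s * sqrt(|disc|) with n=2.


d = -534, d mod 4 = 2, so disc(K) = 4d = -2136; |disc(K)| = 2136
Imaginary quadratic field, so n = 2, s = r2 = 1, r1 = 0
M = (n!/n^n) * (4/pi)^s * sqrt(|disc(K)|) = (2!/2^2) * (4/pi)^1 * sqrt(2136)
= 0.5 * 1.273240 * 46.216880
= 29.4226

29.4226


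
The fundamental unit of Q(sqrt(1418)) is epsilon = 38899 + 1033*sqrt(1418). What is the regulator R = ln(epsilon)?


epsilon = 38899 + 1033*sqrt(1418)
= 77798.0000
R = ln(77798.0000)
= 11.2619

11.2619


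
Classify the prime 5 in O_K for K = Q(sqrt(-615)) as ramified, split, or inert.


K = Q(sqrt(-615)). Since d mod 4 = 1, disc(K) = -615.
Check p | disc: -615 mod 5 = 0.
p divides disc, so p ramifies: (p) = P^2 with e=2, f=1, g=1.
Therefore p is ramified.

ramified


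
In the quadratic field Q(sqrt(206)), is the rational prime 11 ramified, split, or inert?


K = Q(sqrt(206)). Since d mod 4 = 2, disc(K) = 824.
Check p | disc: 824 mod 11 = 10.
p does not divide disc. Compute Legendre symbol (d/p):
8^((11-1)/2) mod 11 = -1
(d/p) = -1, so p is inert: (p) stays prime with e=1, f=2, g=1.
Therefore p is inert.

inert


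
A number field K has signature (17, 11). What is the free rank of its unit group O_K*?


By Dirichlet's unit theorem:
rank = r1 + r2 - 1
= 17 + 11 - 1
= 27

27


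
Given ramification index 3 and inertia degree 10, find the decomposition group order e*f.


|D_P| = e * f
= 3 * 10
= 30

30


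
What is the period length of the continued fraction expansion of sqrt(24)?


Run the CF algorithm for sqrt(24).
a_0 = floor(sqrt(24)) = 4; set m_0=0, q_0=1.
Recurrence: m' = q*a - m,  q' = (d - m'^2)/q,  a' = floor((a_0 + m')/q').
  step 1: m=4, q=8, a=1
  step 2: m=4, q=1, a=8
a_2 = 2*a_0 = 8, so the period closes here.
sqrt(24) = [4; 1, 8]
Period length = 2

2


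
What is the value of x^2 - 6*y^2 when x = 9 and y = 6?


x^2 - d*y^2
= 9^2 - 6*6^2
= 81 - 216
= -135

-135


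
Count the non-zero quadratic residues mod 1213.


For prime p, the number of non-zero quadratic residues is (p-1)/2.
= (1213-1)/2
= 606

606


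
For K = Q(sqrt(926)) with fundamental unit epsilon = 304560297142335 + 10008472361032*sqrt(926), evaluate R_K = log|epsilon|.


epsilon = 304560297142335 + 10008472361032*sqrt(926)
= 6.0912e+14
R = ln(6.0912e+14)
= 34.0430

34.0430


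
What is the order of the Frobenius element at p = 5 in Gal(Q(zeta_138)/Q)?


The Frobenius at p in Gal(Q(zeta_n)/Q) = (Z/nZ)* is the class of p, so its order is ord_138(5), the smallest k >= 1 with 5^k = 1 mod 138.
n = 138 = 2 * 3 * 23, phi(138) = 44; the order divides phi(n).
Divisors of 44: 1, 2, 4, 11, 22, 44
Repeated squaring mod 138: 5^1 = 5, 5^2 = 25, 5^4 = 73, 5^8 = 85, 5^16 = 49, 5^32 = 55
Test divisors in increasing order:
  k=1: 5^1 = 5 mod 138
  k=2: 5^2 = 25 mod 138
  k=4: 5^4 = 73 mod 138
  k=11: 5^11 = 85 * 25 * 5 = 137 mod 138
  k=22: 5^22 = 49 * 73 * 25 = 1 mod 138  <- first divisor giving 1
Order = 22

22


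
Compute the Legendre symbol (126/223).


p = 223 is prime, so compute (126/223) with the reciprocity algorithm (Jacobi-symbol steps: pull out 2s via (2/n), flip via reciprocity, reduce):
  pull out 2: (2/223) = +1  (since 223 mod 8 = 7)
  reciprocity: (63/223) -> -(223/63)
  reduce: (34/63)
  pull out 2: (2/63) = +1  (since 63 mod 8 = 7)
  reciprocity: (17/63) -> +(63/17)
  reduce: (12/17)
  pull out 2: (2/17) = +1  (since 17 mod 8 = 1)
  pull out 2: (2/17) = +1  (since 17 mod 8 = 1)
  reciprocity: (3/17) -> +(17/3)
  reduce: (2/3)
  pull out 2: (2/3) = -1  (since 3 mod 8 = 3)
  (1/3) = 1
Product of signs = 1
(126/223) = 1

1


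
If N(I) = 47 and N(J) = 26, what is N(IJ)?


N(IJ) = N(I) * N(J)
= 47 * 26
= 1222

1222


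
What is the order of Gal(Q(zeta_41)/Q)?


|Gal(Q(zeta_41)/Q)| = phi(41)
= 40

40


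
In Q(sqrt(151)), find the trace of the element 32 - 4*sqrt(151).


Tr(a + b*sqrt(d)) = (a + b*sqrt(d)) + (a - b*sqrt(d)) = 2a
= 2 * (32)
= 64

64


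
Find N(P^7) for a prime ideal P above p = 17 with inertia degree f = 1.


N(P^a) = p^(a*f)
= 17^(7*1)
= 17^7
= 410338673

410338673


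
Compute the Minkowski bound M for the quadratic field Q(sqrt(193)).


d = 193, d mod 4 = 1, so disc(K) = d = 193; |disc(K)| = 193
Real quadratic field, so n = 2, s = r2 = 0, r1 = 2
M = (n!/n^n) * (4/pi)^s * sqrt(|disc(K)|) = (2!/2^2) * (4/pi)^0 * sqrt(193)
= 0.5 * 1.000000 * 13.892444
= 6.9462

6.9462


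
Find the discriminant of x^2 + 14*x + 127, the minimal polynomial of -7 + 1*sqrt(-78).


The element -7 + 1*sqrt(-78) has minimal polynomial:
x^2 + 14*x + 127
Discriminant = (14)^2 - 4*(127)
= 196 - 508
= -312

-312


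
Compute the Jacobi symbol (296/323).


Compute (296/323) via quadratic reciprocity:
  pull out 2: (2/323) = -1  (since 323 mod 8 = 3)
  pull out 2: (2/323) = -1  (since 323 mod 8 = 3)
  pull out 2: (2/323) = -1  (since 323 mod 8 = 3)
  reciprocity: (37/323) -> +(323/37)
  reduce: (27/37)
  reciprocity: (27/37) -> +(37/27)
  reduce: (10/27)
  pull out 2: (2/27) = -1  (since 27 mod 8 = 3)
  reciprocity: (5/27) -> +(27/5)
  reduce: (2/5)
  pull out 2: (2/5) = -1  (since 5 mod 8 = 5)
  (1/5) = 1
Product of signs = -1

-1


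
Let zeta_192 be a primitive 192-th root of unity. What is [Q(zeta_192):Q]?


The degree equals Euler's totient phi(192).
192 = 2^6 * 3
phi(192) = 64

64


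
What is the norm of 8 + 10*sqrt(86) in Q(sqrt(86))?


N(a + b*sqrt(d)) = a^2 - d*b^2
= (8)^2 - (86)*(10)^2
= 64 - 8600
= -8536

-8536


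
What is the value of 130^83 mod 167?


p = 167 is prime and the exponent is (p-1)/2 = 83, so by Euler's criterion 130^83 = (130/167) = +1 or -1 mod 167.
Compute by square-and-multiply:
  83 = 64 + 16 + 2 + 1 (binary 1010011)
  Repeated squaring mod 167: 130^1 = 130, 130^2 = 33, 130^4 = 87, 130^8 = 54, 130^16 = 77, 130^32 = 84, 130^64 = 42
  130^83 = 130^64 * 130^16 * 130^2 * 130^1 = 42 * 77 * 33 * 130 mod 167
    42 * 77 = 3234 = 61 mod 167
    61 * 33 = 2013 = 9 mod 167
    9 * 130 = 1170 = 1 mod 167
  130^83 = 1 mod 167
Result 1: 130 is a quadratic residue mod 167.
130^83 mod 167 = 1

1


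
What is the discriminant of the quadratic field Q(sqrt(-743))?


For K = Q(sqrt(d)) with d squarefree: disc(K) = d if d = 1 mod 4, and disc(K) = 4d if d = 2 or 3 mod 4.
Here d = -743, and d mod 4 = 1.
d = 1 mod 4 (O_K = Z[(1+sqrt(d))/2]), so disc(K) = d = -743

-743


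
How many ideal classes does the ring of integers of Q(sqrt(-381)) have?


K = Q(sqrt(-381)). d mod 4 = 3, so D = disc(K) = 4d = -1524
h(K) equals the number of primitive reduced positive-definite forms (a, b, c) = a*x^2 + b*x*y + c*y^2 with b^2 - 4ac = D,
where reduced means |b| <= a <= c, with b >= 0 whenever |b| = a or a = c, and primitive means gcd(a, b, c) = 1.
Reduced forces 3a^2 <= |D| = 1524, so 1 <= a <= 22; b must have the parity of D, and c = (b^2 - D)/(4a) must be an integer >= a.
Enumerate a = 1..22, b in [-a, a]:
  a=1: (1, 0, 381)  [1]
  a=2: (2, 2, 191)  [1]
  a=3: (3, 0, 127)  [1]
  a=4: none
  a=5: (5, -4, 77), (5, 4, 77)  [2]
  a=6: (6, 6, 65)  [1]
  a=7: (7, -4, 55), (7, 4, 55)  [2]
  a=8..9: none
  a=10: (10, -6, 39), (10, 6, 39)  [2]
  a=11: (11, -4, 35), (11, 4, 35)  [2]
  a=12: none
  a=13: (13, -6, 30), (13, 6, 30)  [2]
  a=14: (14, -10, 29), (14, 10, 29)  [2]
  a=15: (15, -6, 26), (15, 6, 26)  [2]
  a=16..20: none
  a=21: (21, -18, 22), (21, 18, 22)  [2]
  a=22: none
Total reduced forms: 1 + 1 + 1 + 2 + 1 + 2 + 2 + 2 + 2 + 2 + 2 + 2 = 20
h = 20

20


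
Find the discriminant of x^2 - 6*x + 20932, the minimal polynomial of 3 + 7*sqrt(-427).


The element 3 + 7*sqrt(-427) has minimal polynomial:
x^2 - 6*x + 20932
Discriminant = (-6)^2 - 4*(20932)
= 36 - 83728
= -83692

-83692


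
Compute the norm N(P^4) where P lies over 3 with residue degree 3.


N(P^a) = p^(a*f)
= 3^(4*3)
= 3^12
= 531441

531441


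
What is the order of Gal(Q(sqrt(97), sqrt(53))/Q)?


The 2 square roots of distinct primes are multiplicatively independent over Q,
so [K:Q] = 2^2 and Gal(K/Q) is isomorphic to (Z/2Z)^2.
|Gal| = 2^2 = 4

4


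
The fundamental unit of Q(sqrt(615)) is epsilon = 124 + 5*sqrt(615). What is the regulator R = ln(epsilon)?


epsilon = 124 + 5*sqrt(615)
= 247.9960
R = ln(247.9960)
= 5.5134

5.5134


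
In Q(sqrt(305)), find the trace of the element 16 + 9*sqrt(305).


Tr(a + b*sqrt(d)) = (a + b*sqrt(d)) + (a - b*sqrt(d)) = 2a
= 2 * (16)
= 32

32
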